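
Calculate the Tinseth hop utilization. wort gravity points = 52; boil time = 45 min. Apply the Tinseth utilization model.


U = 1.65·0.000125^(GP/1000) · (1 − e^(−0.04·t))/4.15
bigness = 1.65·0.000125^(52/1000) = 1.0340
boil_factor = (1 − e^(−0.04·45))/4.15 = 0.2011
U = 1.0340 · 0.2011

0.2080


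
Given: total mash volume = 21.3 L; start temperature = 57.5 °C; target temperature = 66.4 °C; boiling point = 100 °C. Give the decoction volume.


V_dec = V_total·(T_target − T_start)/(T_boil − T_start)
V_dec = 21.3·(66.4 − 57.5)/(100 − 57.5)

4.4605 L


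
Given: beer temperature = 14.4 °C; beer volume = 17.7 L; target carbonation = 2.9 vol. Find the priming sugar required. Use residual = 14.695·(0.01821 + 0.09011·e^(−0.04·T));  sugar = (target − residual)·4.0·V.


residual = 14.695·(0.01821 + 0.09011·e^(−0.04·14.4)) = 1.0120
sugar = (2.9 − 1.0120)·4.0·17.7

133.6728 g


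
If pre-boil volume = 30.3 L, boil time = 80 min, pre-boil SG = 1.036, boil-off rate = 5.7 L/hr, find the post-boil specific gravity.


V_post = V_pre − rate·(t/60);  SG_post = 1 + (SG_pre−1)·V_pre/V_post
V_post = 30.3 − 5.7·(80/60) = 22.7000
SG_post = 1 + (1.036 − 1)·30.3/22.7000

1.0481


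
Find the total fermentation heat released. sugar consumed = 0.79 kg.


Q = m_sugar · 590 kJ/kg
Q = 0.79 · 590

466.1000 kJ


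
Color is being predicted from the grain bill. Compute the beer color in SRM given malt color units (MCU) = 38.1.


SRM = 1.4922 · MCU^0.6859
SRM = 1.4922 · 38.1^0.6859

18.1211 SRM


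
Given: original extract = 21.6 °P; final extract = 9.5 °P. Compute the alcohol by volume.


SG = 259/(259 − P);  ABV = (OG − FG)·131.25
OG = 259/(259 − 21.6) = 1.0910
FG = 259/(259 − 9.5) = 1.0381
ABV = (1.0910 − 1.0381)·131.25

6.9444 % ABV


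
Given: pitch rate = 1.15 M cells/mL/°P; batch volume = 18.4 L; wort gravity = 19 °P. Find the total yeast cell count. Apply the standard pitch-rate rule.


cells (billions) = rate · V_L · °P
cells = 1.15 · 18.4 · 19

402.0400 billion cells


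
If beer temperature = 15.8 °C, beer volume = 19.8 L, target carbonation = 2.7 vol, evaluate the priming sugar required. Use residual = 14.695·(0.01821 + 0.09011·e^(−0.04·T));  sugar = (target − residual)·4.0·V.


residual = 14.695·(0.01821 + 0.09011·e^(−0.04·15.8)) = 0.9714
sugar = (2.7 − 0.9714)·4.0·19.8

136.9030 g


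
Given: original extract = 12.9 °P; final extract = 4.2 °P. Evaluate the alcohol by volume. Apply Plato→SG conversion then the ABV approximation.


SG = 259/(259 − P);  ABV = (OG − FG)·131.25
OG = 259/(259 − 12.9) = 1.0524
FG = 259/(259 − 4.2) = 1.0165
ABV = (1.0524 − 1.0165)·131.25

4.7164 % ABV


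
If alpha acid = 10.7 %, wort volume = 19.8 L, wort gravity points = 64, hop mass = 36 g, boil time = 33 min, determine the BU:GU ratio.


U = 1.65·0.000125^(GP/1000)·(1−e^(−0.04t))/4.15;  IBU = (α/100)·m·U·1000/V;  BU:GU = IBU/GP
U = 1.65·0.000125^(64/1000)·(1−e^(−0.04·33))/4.15 = 0.1639
IBU = (10.7/100)·36·0.1639·1000/19.8 = 31.8921
BU:GU = 31.8921/64

0.4983


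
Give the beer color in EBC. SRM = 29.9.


EBC = SRM · 1.97
EBC = 29.9 · 1.97

58.9030 EBC


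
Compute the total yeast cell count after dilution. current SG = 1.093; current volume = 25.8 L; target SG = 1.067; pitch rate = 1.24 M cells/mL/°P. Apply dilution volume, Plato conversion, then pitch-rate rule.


V_w = V·((SG_c−1)/(SG_t−1)−1);  °P = 259 − 259/SG_t;  cells = rate·(V+V_w)·°P
V_w = 25.8·((1.093−1)/(1.067−1)−1) = 10.0119
V_final = 25.8 + 10.0119 = 35.8119
°P = 259 − 259/1.067 = 16.2634
cells = 1.24·35.8119·16.2634

722.2037 billion cells


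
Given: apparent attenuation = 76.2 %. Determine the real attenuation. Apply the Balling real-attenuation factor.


RA = AA · 0.8192
RA = 76.2 · 0.8192

62.4230 %


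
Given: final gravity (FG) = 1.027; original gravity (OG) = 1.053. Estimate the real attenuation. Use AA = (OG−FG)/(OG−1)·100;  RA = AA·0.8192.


AA = (1.053 − 1.027)/(1.053 − 1)·100 = 49.0566
RA = 49.0566·0.8192

40.1872 %


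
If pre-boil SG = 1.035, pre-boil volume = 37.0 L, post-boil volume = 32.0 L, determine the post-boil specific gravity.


SG_post = 1 + (SG_pre − 1)·V_pre/V_post
pts_pre = (1.035 − 1)·1000 = 35.0000
pts_post = 35.0000·37.0/32.0 = 40.4687
SG_post = 1 + 40.4687/1000

1.0405


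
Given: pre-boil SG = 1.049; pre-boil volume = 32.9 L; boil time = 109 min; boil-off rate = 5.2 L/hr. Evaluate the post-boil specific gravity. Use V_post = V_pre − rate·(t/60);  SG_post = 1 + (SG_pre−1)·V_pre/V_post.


V_post = 32.9 − 5.2·(109/60) = 23.4533
SG_post = 1 + (1.049 − 1)·32.9/23.4533

1.0687


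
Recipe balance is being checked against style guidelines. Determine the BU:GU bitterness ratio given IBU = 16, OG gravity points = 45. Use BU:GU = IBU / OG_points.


BU:GU = 16 / 45

0.3556


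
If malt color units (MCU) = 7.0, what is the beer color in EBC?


SRM = 1.4922·MCU^0.6859;  EBC = SRM·1.97
SRM = 1.4922·7.0^0.6859 = 5.6687
EBC = 5.6687·1.97

11.1672 EBC


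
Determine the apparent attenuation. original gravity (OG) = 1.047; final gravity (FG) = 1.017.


AA = (OG − FG)/(OG − 1) · 100
AA = (1.047 − 1.017)/(1.047 − 1) · 100

63.8298 %


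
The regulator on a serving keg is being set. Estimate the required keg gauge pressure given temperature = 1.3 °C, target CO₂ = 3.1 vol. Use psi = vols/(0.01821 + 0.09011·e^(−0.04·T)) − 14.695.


psi = 3.1/(0.01821 + 0.09011·e^(−0.04·1.3)) − 14.695

15.1834 psi


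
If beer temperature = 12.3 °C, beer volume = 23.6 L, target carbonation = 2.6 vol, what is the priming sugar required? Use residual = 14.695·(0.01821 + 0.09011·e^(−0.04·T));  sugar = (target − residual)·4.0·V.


residual = 14.695·(0.01821 + 0.09011·e^(−0.04·12.3)) = 1.0772
sugar = (2.6 − 1.0772)·4.0·23.6

143.7528 g


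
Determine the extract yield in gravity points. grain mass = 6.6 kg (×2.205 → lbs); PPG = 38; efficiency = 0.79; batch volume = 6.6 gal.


points = lbs × PPG × eff / vol
lbs = 6.6 × 2.205 = 14.5530
points = 14.5530 × 38 × 0.79 / 6.6

66.1941 points


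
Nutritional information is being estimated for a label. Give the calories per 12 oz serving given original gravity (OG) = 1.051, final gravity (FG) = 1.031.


ABW = (OG−FG)·131.25·0.79/FG;  °P = 259 − 259/SG (for OG→OE and FG→AE);  RE = 0.1808·OE + 0.8192·AE;  Cal = (6.9·ABW + 4·(RE−0.1))·FG·3.55
ABW = (1.051 − 1.031)·131.25·0.79/1.031 = 2.0114
OE = 259 − 259/1.051 = 12.5680 °P
AE = 259 − 259/1.031 = 7.7876 °P
RE = 0.1808·12.5680 + 0.8192·7.7876 = 8.6519 °P
Cal = (6.9·2.0114 + 4·(8.6519−0.1))·1.031·3.55

175.9979 kcal


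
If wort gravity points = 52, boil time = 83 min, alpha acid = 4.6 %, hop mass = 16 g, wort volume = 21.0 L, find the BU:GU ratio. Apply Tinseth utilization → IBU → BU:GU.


U = 1.65·0.000125^(GP/1000)·(1−e^(−0.04t))/4.15;  IBU = (α/100)·m·U·1000/V;  BU:GU = IBU/GP
U = 1.65·0.000125^(52/1000)·(1−e^(−0.04·83))/4.15 = 0.2402
IBU = (4.6/100)·16·0.2402·1000/21.0 = 8.4167
BU:GU = 8.4167/52

0.1619


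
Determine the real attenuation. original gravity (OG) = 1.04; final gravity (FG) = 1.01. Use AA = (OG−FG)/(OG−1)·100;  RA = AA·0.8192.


AA = (1.04 − 1.01)/(1.04 − 1)·100 = 75.0000
RA = 75.0000·0.8192

61.4400 %


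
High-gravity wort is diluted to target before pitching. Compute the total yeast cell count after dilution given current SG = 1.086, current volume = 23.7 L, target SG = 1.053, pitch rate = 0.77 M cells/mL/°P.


V_w = V·((SG_c−1)/(SG_t−1)−1);  °P = 259 − 259/SG_t;  cells = rate·(V+V_w)·°P
V_w = 23.7·((1.086−1)/(1.053−1)−1) = 14.7566
V_final = 23.7 + 14.7566 = 38.4566
°P = 259 − 259/1.053 = 13.0361
cells = 0.77·38.4566·13.0361

386.0192 billion cells


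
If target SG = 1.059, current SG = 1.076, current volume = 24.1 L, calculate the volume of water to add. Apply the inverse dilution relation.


V_water = V·((SG_curr − 1)/(SG_target − 1) − 1)
V_water = 24.1·((1.076 − 1)/(1.059 − 1) − 1)

6.9441 L


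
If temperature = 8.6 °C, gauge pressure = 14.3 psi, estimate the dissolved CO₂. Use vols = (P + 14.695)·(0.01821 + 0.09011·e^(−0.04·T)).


vols = (14.3 + 14.695)·(0.01821 + 0.09011·e^(−0.04·8.6))

2.3802 volumes


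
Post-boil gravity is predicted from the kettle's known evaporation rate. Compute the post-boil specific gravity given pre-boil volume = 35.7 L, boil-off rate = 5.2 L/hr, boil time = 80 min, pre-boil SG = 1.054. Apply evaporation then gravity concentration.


V_post = V_pre − rate·(t/60);  SG_post = 1 + (SG_pre−1)·V_pre/V_post
V_post = 35.7 − 5.2·(80/60) = 28.7667
SG_post = 1 + (1.054 − 1)·35.7/28.7667

1.0670


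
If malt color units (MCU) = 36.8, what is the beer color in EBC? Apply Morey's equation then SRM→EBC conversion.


SRM = 1.4922·MCU^0.6859;  EBC = SRM·1.97
SRM = 1.4922·36.8^0.6859 = 17.6947
EBC = 17.6947·1.97

34.8585 EBC


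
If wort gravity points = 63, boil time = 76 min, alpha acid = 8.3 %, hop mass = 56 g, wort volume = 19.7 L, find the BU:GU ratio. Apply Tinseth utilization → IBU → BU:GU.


U = 1.65·0.000125^(GP/1000)·(1−e^(−0.04t))/4.15;  IBU = (α/100)·m·U·1000/V;  BU:GU = IBU/GP
U = 1.65·0.000125^(63/1000)·(1−e^(−0.04·76))/4.15 = 0.2149
IBU = (8.3/100)·56·0.2149·1000/19.7 = 50.7053
BU:GU = 50.7053/63

0.8048


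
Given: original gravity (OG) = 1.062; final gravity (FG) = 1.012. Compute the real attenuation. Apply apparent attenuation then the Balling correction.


AA = (OG−FG)/(OG−1)·100;  RA = AA·0.8192
AA = (1.062 − 1.012)/(1.062 − 1)·100 = 80.6452
RA = 80.6452·0.8192

66.0645 %


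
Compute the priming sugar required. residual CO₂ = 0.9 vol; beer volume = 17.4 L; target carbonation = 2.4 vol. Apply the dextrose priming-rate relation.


sugar = (target − residual)·4.0·V
sugar = (2.4 − 0.9)·4.0·17.4

104.4000 g


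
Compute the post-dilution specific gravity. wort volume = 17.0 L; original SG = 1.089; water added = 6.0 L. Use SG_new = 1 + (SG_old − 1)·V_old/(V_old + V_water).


pts = (1.089 − 1)·1000·17.0/(17.0 + 6.0) = 65.7826
SG_new = 1 + 65.7826/1000

1.0658


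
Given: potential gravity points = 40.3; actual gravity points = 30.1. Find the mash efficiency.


efficiency = actual / potential × 100
efficiency = 30.1 / 40.3 × 100

74.6898 %


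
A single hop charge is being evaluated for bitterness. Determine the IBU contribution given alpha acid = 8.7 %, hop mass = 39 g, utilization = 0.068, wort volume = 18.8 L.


IBU = (α/100)·mass·U·1000 / V
IBU = (8.7/100)·39·0.068·1000 / 18.8

12.2726 IBU


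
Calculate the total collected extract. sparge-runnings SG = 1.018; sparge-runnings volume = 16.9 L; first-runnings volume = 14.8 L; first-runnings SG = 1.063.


total = Σ (SG_i − 1)·1000·V_i
first = (1.063 − 1)·1000·14.8 = 932.4000
sparge = (1.018 − 1)·1000·16.9 = 304.2000
total = 932.4000 + 304.2000

1236.6000 gravity·L


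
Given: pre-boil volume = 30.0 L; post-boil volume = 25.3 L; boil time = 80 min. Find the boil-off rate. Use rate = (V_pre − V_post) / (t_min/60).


rate = (30.0 − 25.3) / (80/60)

3.5250 L/hr


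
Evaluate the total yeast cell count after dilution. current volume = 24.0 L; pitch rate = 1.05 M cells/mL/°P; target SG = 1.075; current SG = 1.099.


V_w = V·((SG_c−1)/(SG_t−1)−1);  °P = 259 − 259/SG_t;  cells = rate·(V+V_w)·°P
V_w = 24.0·((1.099−1)/(1.075−1)−1) = 7.6800
V_final = 24.0 + 7.6800 = 31.6800
°P = 259 − 259/1.075 = 18.0698
cells = 1.05·31.6800·18.0698

601.0727 billion cells


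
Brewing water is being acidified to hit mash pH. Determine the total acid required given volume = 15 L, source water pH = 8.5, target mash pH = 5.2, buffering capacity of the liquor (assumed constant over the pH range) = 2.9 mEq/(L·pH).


acid = buffering capacity · (pH_source − pH_target) · V
acid = 2.9 · (8.5 − 5.2) · 15

143.5500 mEq


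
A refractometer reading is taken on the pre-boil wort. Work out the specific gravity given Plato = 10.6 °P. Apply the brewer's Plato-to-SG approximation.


SG = 259/(259 − P)
SG = 259/(259 − 10.6)

1.0427


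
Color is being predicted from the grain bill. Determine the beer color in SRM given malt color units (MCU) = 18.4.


SRM = 1.4922 · MCU^0.6859
SRM = 1.4922 · 18.4^0.6859

10.9993 SRM


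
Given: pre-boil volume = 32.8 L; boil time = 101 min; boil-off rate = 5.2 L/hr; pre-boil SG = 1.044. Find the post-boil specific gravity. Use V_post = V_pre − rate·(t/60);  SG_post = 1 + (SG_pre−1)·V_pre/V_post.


V_post = 32.8 − 5.2·(101/60) = 24.0467
SG_post = 1 + (1.044 − 1)·32.8/24.0467

1.0600


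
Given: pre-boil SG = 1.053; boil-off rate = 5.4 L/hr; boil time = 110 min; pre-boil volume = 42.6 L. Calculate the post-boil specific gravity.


V_post = V_pre − rate·(t/60);  SG_post = 1 + (SG_pre−1)·V_pre/V_post
V_post = 42.6 − 5.4·(110/60) = 32.7000
SG_post = 1 + (1.053 − 1)·42.6/32.7000

1.0690


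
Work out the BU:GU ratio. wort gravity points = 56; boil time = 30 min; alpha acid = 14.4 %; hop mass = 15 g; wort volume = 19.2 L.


U = 1.65·0.000125^(GP/1000)·(1−e^(−0.04t))/4.15;  IBU = (α/100)·m·U·1000/V;  BU:GU = IBU/GP
U = 1.65·0.000125^(56/1000)·(1−e^(−0.04·30))/4.15 = 0.1680
IBU = (14.4/100)·15·0.1680·1000/19.2 = 18.8961
BU:GU = 18.8961/56

0.3374


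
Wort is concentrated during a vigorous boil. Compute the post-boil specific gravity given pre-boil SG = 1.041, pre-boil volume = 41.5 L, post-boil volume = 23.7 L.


SG_post = 1 + (SG_pre − 1)·V_pre/V_post
pts_pre = (1.041 − 1)·1000 = 41.0000
pts_post = 41.0000·41.5/23.7 = 71.7932
SG_post = 1 + 71.7932/1000

1.0718


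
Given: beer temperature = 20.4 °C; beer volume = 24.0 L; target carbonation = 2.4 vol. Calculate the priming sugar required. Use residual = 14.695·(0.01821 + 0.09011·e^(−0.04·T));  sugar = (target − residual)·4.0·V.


residual = 14.695·(0.01821 + 0.09011·e^(−0.04·20.4)) = 0.8531
sugar = (2.4 − 0.8531)·4.0·24.0

148.4987 g


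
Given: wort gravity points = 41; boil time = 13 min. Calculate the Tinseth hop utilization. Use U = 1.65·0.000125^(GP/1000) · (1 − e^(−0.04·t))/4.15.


bigness = 1.65·0.000125^(41/1000) = 1.1415
boil_factor = (1 − e^(−0.04·13))/4.15 = 0.0977
U = 1.1415 · 0.0977

0.1115


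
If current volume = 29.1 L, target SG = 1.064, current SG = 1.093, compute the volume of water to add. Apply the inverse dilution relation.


V_water = V·((SG_curr − 1)/(SG_target − 1) − 1)
V_water = 29.1·((1.093 − 1)/(1.064 − 1) − 1)

13.1859 L


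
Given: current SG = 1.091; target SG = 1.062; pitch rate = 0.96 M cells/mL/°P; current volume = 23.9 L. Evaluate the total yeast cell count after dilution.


V_w = V·((SG_c−1)/(SG_t−1)−1);  °P = 259 − 259/SG_t;  cells = rate·(V+V_w)·°P
V_w = 23.9·((1.091−1)/(1.062−1)−1) = 11.1790
V_final = 23.9 + 11.1790 = 35.0790
°P = 259 − 259/1.062 = 15.1205
cells = 0.96·35.0790·15.1205

509.1969 billion cells


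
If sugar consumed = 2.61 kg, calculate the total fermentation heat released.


Q = m_sugar · 590 kJ/kg
Q = 2.61 · 590

1539.9000 kJ


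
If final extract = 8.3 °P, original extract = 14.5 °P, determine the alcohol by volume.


SG = 259/(259 − P);  ABV = (OG − FG)·131.25
OG = 259/(259 − 14.5) = 1.0593
FG = 259/(259 − 8.3) = 1.0331
ABV = (1.0593 − 1.0331)·131.25

3.4384 % ABV


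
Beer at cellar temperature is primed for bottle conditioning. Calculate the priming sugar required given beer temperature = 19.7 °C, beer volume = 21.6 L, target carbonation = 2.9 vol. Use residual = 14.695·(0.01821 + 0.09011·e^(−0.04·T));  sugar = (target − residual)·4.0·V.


residual = 14.695·(0.01821 + 0.09011·e^(−0.04·19.7)) = 0.8698
sugar = (2.9 − 0.8698)·4.0·21.6

175.4123 g


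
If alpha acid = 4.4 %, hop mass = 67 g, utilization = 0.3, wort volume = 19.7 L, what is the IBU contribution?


IBU = (α/100)·mass·U·1000 / V
IBU = (4.4/100)·67·0.3·1000 / 19.7

44.8934 IBU


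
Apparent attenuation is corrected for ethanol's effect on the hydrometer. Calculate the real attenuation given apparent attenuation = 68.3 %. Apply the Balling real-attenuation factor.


RA = AA · 0.8192
RA = 68.3 · 0.8192

55.9514 %


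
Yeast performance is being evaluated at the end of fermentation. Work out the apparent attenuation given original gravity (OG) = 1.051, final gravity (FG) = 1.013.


AA = (OG − FG)/(OG − 1) · 100
AA = (1.051 − 1.013)/(1.051 − 1) · 100

74.5098 %


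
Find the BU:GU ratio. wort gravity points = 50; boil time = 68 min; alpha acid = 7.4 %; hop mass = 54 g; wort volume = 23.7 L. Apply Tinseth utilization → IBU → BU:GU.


U = 1.65·0.000125^(GP/1000)·(1−e^(−0.04t))/4.15;  IBU = (α/100)·m·U·1000/V;  BU:GU = IBU/GP
U = 1.65·0.000125^(50/1000)·(1−e^(−0.04·68))/4.15 = 0.2370
IBU = (7.4/100)·54·0.2370·1000/23.7 = 39.9543
BU:GU = 39.9543/50

0.7991


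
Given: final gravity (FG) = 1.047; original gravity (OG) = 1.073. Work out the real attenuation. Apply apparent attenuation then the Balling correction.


AA = (OG−FG)/(OG−1)·100;  RA = AA·0.8192
AA = (1.073 − 1.047)/(1.073 − 1)·100 = 35.6164
RA = 35.6164·0.8192

29.1770 %


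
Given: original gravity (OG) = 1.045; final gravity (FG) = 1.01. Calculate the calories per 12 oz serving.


ABW = (OG−FG)·131.25·0.79/FG;  °P = 259 − 259/SG (for OG→OE and FG→AE);  RE = 0.1808·OE + 0.8192·AE;  Cal = (6.9·ABW + 4·(RE−0.1))·FG·3.55
ABW = (1.045 − 1.01)·131.25·0.79/1.01 = 3.5931
OE = 259 − 259/1.045 = 11.1531 °P
AE = 259 − 259/1.01 = 2.5644 °P
RE = 0.1808·11.1531 + 0.8192·2.5644 = 4.1172 °P
Cal = (6.9·3.5931 + 4·(4.1172−0.1))·1.01·3.55

146.5086 kcal


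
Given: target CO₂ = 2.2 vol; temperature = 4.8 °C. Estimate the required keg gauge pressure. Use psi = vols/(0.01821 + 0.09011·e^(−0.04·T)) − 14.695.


psi = 2.2/(0.01821 + 0.09011·e^(−0.04·4.8)) − 14.695

9.0686 psi


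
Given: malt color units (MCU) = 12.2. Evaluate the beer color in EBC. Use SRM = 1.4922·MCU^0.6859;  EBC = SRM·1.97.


SRM = 1.4922·12.2^0.6859 = 8.2978
EBC = 8.2978·1.97

16.3466 EBC


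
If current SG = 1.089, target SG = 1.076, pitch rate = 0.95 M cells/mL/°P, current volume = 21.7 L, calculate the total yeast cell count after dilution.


V_w = V·((SG_c−1)/(SG_t−1)−1);  °P = 259 − 259/SG_t;  cells = rate·(V+V_w)·°P
V_w = 21.7·((1.089−1)/(1.076−1)−1) = 3.7118
V_final = 21.7 + 3.7118 = 25.4118
°P = 259 − 259/1.076 = 18.2937
cells = 0.95·25.4118·18.2937

441.6323 billion cells


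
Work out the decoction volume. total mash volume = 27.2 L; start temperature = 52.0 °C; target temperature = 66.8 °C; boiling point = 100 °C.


V_dec = V_total·(T_target − T_start)/(T_boil − T_start)
V_dec = 27.2·(66.8 − 52.0)/(100 − 52.0)

8.3867 L


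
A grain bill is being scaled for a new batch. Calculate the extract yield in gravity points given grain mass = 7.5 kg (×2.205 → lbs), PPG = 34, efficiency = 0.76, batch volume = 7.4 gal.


points = lbs × PPG × eff / vol
lbs = 7.5 × 2.205 = 16.5375
points = 16.5375 × 34 × 0.76 / 7.4

57.7472 points


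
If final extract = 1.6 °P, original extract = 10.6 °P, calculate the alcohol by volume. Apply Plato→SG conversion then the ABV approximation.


SG = 259/(259 − P);  ABV = (OG − FG)·131.25
OG = 259/(259 − 10.6) = 1.0427
FG = 259/(259 − 1.6) = 1.0062
ABV = (1.0427 − 1.0062)·131.25

4.7850 % ABV


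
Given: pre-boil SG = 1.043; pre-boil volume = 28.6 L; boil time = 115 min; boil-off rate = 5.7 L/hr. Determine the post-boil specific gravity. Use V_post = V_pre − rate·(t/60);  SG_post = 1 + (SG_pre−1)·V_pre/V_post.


V_post = 28.6 − 5.7·(115/60) = 17.6750
SG_post = 1 + (1.043 − 1)·28.6/17.6750

1.0696


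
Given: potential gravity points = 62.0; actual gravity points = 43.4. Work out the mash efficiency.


efficiency = actual / potential × 100
efficiency = 43.4 / 62.0 × 100

70.0000 %


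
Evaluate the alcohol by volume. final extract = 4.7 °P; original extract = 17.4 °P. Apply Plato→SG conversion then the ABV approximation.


SG = 259/(259 − P);  ABV = (OG − FG)·131.25
OG = 259/(259 − 17.4) = 1.0720
FG = 259/(259 − 4.7) = 1.0185
ABV = (1.0720 − 1.0185)·131.25

7.0268 % ABV


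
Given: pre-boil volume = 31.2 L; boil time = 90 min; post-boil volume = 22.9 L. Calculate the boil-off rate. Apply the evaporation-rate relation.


rate = (V_pre − V_post) / (t_min/60)
rate = (31.2 − 22.9) / (90/60)

5.5333 L/hr


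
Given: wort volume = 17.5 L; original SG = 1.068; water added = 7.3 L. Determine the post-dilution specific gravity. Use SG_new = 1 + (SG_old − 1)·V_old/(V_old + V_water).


pts = (1.068 − 1)·1000·17.5/(17.5 + 7.3) = 47.9839
SG_new = 1 + 47.9839/1000

1.0480


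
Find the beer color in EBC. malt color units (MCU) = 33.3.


SRM = 1.4922·MCU^0.6859;  EBC = SRM·1.97
SRM = 1.4922·33.3^0.6859 = 16.5223
EBC = 16.5223·1.97

32.5490 EBC


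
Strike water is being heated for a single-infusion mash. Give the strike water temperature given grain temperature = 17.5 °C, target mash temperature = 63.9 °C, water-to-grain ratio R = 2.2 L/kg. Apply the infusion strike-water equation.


T_strike = (0.41/R)·(T_mash − T_grain) + T_mash
T_strike = (0.41/2.2)·(63.9 − 17.5) + 63.9

72.5473 °C


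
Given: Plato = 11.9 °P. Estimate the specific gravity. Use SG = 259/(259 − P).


SG = 259/(259 − 11.9)

1.0482


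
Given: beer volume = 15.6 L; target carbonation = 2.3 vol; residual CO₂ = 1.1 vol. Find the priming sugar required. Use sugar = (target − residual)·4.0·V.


sugar = (2.3 − 1.1)·4.0·15.6

74.8800 g


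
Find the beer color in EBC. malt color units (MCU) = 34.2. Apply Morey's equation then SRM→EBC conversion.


SRM = 1.4922·MCU^0.6859;  EBC = SRM·1.97
SRM = 1.4922·34.2^0.6859 = 16.8273
EBC = 16.8273·1.97

33.1499 EBC


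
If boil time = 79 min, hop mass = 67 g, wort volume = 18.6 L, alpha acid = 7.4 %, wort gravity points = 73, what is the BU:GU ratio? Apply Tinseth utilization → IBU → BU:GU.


U = 1.65·0.000125^(GP/1000)·(1−e^(−0.04t))/4.15;  IBU = (α/100)·m·U·1000/V;  BU:GU = IBU/GP
U = 1.65·0.000125^(73/1000)·(1−e^(−0.04·79))/4.15 = 0.1976
IBU = (7.4/100)·67·0.1976·1000/18.6 = 52.6595
BU:GU = 52.6595/73

0.7214


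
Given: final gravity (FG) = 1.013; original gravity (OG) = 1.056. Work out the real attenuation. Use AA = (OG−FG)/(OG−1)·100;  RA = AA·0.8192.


AA = (1.056 − 1.013)/(1.056 − 1)·100 = 76.7857
RA = 76.7857·0.8192

62.9029 %


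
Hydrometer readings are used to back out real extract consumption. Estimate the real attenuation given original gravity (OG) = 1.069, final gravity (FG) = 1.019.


AA = (OG−FG)/(OG−1)·100;  RA = AA·0.8192
AA = (1.069 − 1.019)/(1.069 − 1)·100 = 72.4638
RA = 72.4638·0.8192

59.3623 %


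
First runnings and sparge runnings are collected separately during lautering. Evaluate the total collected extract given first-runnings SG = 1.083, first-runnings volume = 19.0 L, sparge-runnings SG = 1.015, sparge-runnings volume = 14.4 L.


total = Σ (SG_i − 1)·1000·V_i
first = (1.083 − 1)·1000·19.0 = 1577.0000
sparge = (1.015 − 1)·1000·14.4 = 216.0000
total = 1577.0000 + 216.0000

1793.0000 gravity·L


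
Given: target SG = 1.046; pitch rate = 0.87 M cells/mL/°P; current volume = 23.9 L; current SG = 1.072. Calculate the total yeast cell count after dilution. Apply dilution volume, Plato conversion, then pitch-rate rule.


V_w = V·((SG_c−1)/(SG_t−1)−1);  °P = 259 − 259/SG_t;  cells = rate·(V+V_w)·°P
V_w = 23.9·((1.072−1)/(1.046−1)−1) = 13.5087
V_final = 23.9 + 13.5087 = 37.4087
°P = 259 − 259/1.046 = 11.3901
cells = 0.87·37.4087·11.3901

370.6959 billion cells


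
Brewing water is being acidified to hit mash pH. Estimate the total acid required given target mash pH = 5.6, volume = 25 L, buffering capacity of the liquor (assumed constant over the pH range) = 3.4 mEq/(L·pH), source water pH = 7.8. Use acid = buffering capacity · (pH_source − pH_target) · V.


acid = 3.4 · (7.8 − 5.6) · 25

187.0000 mEq


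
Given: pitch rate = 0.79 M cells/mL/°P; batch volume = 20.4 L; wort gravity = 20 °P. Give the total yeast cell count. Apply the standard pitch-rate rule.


cells (billions) = rate · V_L · °P
cells = 0.79 · 20.4 · 20

322.3200 billion cells


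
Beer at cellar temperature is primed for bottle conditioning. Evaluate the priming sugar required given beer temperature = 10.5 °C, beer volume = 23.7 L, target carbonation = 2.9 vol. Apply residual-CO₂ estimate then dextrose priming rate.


residual = 14.695·(0.01821 + 0.09011·e^(−0.04·T));  sugar = (target − residual)·4.0·V
residual = 14.695·(0.01821 + 0.09011·e^(−0.04·10.5)) = 1.1376
sugar = (2.9 − 1.1376)·4.0·23.7

167.0722 g


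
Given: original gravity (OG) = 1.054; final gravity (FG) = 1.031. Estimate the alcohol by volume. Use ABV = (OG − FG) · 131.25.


ABV = (1.054 − 1.031) · 131.25

3.0188 % ABV


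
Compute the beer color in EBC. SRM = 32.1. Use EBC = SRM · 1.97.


EBC = 32.1 · 1.97

63.2370 EBC


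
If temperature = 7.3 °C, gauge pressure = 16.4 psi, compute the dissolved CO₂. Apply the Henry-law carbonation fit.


vols = (P + 14.695)·(0.01821 + 0.09011·e^(−0.04·T))
vols = (16.4 + 14.695)·(0.01821 + 0.09011·e^(−0.04·7.3))

2.6587 volumes


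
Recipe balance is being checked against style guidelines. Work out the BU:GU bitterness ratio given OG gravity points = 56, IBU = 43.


BU:GU = IBU / OG_points
BU:GU = 43 / 56

0.7679


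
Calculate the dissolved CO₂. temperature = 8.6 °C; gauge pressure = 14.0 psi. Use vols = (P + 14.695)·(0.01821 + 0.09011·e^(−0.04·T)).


vols = (14.0 + 14.695)·(0.01821 + 0.09011·e^(−0.04·8.6))

2.3556 volumes


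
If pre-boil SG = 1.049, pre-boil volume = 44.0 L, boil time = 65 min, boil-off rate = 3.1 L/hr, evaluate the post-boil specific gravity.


V_post = V_pre − rate·(t/60);  SG_post = 1 + (SG_pre−1)·V_pre/V_post
V_post = 44.0 − 3.1·(65/60) = 40.6417
SG_post = 1 + (1.049 − 1)·44.0/40.6417

1.0530


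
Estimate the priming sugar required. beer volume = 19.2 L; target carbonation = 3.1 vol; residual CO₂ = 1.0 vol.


sugar = (target − residual)·4.0·V
sugar = (3.1 − 1.0)·4.0·19.2

161.2800 g


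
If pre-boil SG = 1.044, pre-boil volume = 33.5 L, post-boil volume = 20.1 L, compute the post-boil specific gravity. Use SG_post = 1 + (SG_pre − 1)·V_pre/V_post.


pts_pre = (1.044 − 1)·1000 = 44.0000
pts_post = 44.0000·33.5/20.1 = 73.3333
SG_post = 1 + 73.3333/1000

1.0733


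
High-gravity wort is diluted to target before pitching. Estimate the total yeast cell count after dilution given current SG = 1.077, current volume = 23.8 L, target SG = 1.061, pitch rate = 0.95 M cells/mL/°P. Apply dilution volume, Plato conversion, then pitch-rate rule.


V_w = V·((SG_c−1)/(SG_t−1)−1);  °P = 259 − 259/SG_t;  cells = rate·(V+V_w)·°P
V_w = 23.8·((1.077−1)/(1.061−1)−1) = 6.2426
V_final = 23.8 + 6.2426 = 30.0426
°P = 259 − 259/1.061 = 14.8907
cells = 0.95·30.0426·14.8907

424.9870 billion cells


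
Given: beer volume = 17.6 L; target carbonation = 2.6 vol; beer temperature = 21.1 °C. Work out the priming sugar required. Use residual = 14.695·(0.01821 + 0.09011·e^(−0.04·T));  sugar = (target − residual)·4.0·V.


residual = 14.695·(0.01821 + 0.09011·e^(−0.04·21.1)) = 0.8370
sugar = (2.6 − 0.8370)·4.0·17.6

124.1173 g


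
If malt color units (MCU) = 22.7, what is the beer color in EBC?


SRM = 1.4922·MCU^0.6859;  EBC = SRM·1.97
SRM = 1.4922·22.7^0.6859 = 12.7036
EBC = 12.7036·1.97

25.0260 EBC


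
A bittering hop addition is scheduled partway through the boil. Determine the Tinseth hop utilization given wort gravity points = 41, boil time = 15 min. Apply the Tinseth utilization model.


U = 1.65·0.000125^(GP/1000) · (1 − e^(−0.04·t))/4.15
bigness = 1.65·0.000125^(41/1000) = 1.1415
boil_factor = (1 − e^(−0.04·15))/4.15 = 0.1087
U = 1.1415 · 0.1087

0.1241


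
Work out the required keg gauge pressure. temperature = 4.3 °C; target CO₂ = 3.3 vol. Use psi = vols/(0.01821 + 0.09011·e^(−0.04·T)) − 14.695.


psi = 3.3/(0.01821 + 0.09011·e^(−0.04·4.3)) − 14.695

20.3813 psi


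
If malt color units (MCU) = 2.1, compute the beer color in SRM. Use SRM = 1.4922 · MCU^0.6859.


SRM = 1.4922 · 2.1^0.6859

2.4822 SRM


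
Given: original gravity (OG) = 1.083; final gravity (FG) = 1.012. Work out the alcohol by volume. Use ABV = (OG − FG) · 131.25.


ABV = (1.083 − 1.012) · 131.25

9.3187 % ABV


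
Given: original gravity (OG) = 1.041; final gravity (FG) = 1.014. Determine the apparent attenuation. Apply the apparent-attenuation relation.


AA = (OG − FG)/(OG − 1) · 100
AA = (1.041 − 1.014)/(1.041 − 1) · 100

65.8537 %


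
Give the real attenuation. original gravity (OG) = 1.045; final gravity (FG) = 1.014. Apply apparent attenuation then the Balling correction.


AA = (OG−FG)/(OG−1)·100;  RA = AA·0.8192
AA = (1.045 − 1.014)/(1.045 − 1)·100 = 68.8889
RA = 68.8889·0.8192

56.4338 %


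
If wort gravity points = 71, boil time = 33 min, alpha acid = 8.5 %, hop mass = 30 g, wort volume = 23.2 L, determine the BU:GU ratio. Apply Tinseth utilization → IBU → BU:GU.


U = 1.65·0.000125^(GP/1000)·(1−e^(−0.04t))/4.15;  IBU = (α/100)·m·U·1000/V;  BU:GU = IBU/GP
U = 1.65·0.000125^(71/1000)·(1−e^(−0.04·33))/4.15 = 0.1539
IBU = (8.5/100)·30·0.1539·1000/23.2 = 16.9197
BU:GU = 16.9197/71

0.2383


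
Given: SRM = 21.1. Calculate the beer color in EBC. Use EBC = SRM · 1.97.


EBC = 21.1 · 1.97

41.5670 EBC


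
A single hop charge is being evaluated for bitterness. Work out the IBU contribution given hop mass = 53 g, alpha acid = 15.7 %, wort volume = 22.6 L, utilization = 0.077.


IBU = (α/100)·mass·U·1000 / V
IBU = (15.7/100)·53·0.077·1000 / 22.6

28.3503 IBU


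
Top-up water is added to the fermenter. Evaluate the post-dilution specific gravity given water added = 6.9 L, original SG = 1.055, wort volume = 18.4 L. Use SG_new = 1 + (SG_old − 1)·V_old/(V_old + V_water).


pts = (1.055 − 1)·1000·18.4/(18.4 + 6.9) = 40.0000
SG_new = 1 + 40.0000/1000

1.0400


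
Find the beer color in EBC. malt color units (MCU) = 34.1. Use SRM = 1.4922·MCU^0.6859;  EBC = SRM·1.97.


SRM = 1.4922·34.1^0.6859 = 16.7936
EBC = 16.7936·1.97

33.0834 EBC


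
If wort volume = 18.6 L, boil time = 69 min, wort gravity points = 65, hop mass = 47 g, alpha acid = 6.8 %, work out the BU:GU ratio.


U = 1.65·0.000125^(GP/1000)·(1−e^(−0.04t))/4.15;  IBU = (α/100)·m·U·1000/V;  BU:GU = IBU/GP
U = 1.65·0.000125^(65/1000)·(1−e^(−0.04·69))/4.15 = 0.2077
IBU = (6.8/100)·47·0.2077·1000/18.6 = 35.6807
BU:GU = 35.6807/65

0.5489


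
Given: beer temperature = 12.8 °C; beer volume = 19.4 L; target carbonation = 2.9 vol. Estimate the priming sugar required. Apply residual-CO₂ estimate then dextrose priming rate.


residual = 14.695·(0.01821 + 0.09011·e^(−0.04·T));  sugar = (target − residual)·4.0·V
residual = 14.695·(0.01821 + 0.09011·e^(−0.04·12.8)) = 1.0612
sugar = (2.9 − 1.0612)·4.0·19.4

142.6937 g


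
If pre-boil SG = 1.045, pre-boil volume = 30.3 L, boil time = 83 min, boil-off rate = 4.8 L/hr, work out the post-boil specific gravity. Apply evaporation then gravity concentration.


V_post = V_pre − rate·(t/60);  SG_post = 1 + (SG_pre−1)·V_pre/V_post
V_post = 30.3 − 4.8·(83/60) = 23.6600
SG_post = 1 + (1.045 − 1)·30.3/23.6600

1.0576


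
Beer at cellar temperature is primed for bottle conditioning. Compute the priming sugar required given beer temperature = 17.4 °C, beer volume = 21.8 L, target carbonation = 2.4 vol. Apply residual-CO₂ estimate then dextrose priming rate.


residual = 14.695·(0.01821 + 0.09011·e^(−0.04·T));  sugar = (target − residual)·4.0·V
residual = 14.695·(0.01821 + 0.09011·e^(−0.04·17.4)) = 0.9278
sugar = (2.4 − 0.9278)·4.0·21.8

128.3764 g


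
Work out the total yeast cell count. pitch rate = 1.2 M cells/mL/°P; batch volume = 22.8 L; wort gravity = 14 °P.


cells (billions) = rate · V_L · °P
cells = 1.2 · 22.8 · 14

383.0400 billion cells


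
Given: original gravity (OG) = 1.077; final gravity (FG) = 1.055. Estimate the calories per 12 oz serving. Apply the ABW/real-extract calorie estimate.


ABW = (OG−FG)·131.25·0.79/FG;  °P = 259 − 259/SG (for OG→OE and FG→AE);  RE = 0.1808·OE + 0.8192·AE;  Cal = (6.9·ABW + 4·(RE−0.1))·FG·3.55
ABW = (1.077 − 1.055)·131.25·0.79/1.055 = 2.1622
OE = 259 − 259/1.077 = 18.5172 °P
AE = 259 − 259/1.055 = 13.5024 °P
RE = 0.1808·18.5172 + 0.8192·13.5024 = 14.4090 °P
Cal = (6.9·2.1622 + 4·(14.4090−0.1))·1.055·3.55

270.2400 kcal


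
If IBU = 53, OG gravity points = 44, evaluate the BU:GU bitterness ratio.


BU:GU = IBU / OG_points
BU:GU = 53 / 44

1.2045


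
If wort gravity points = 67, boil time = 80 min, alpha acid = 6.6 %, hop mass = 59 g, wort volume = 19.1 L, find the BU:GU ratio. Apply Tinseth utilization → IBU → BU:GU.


U = 1.65·0.000125^(GP/1000)·(1−e^(−0.04t))/4.15;  IBU = (α/100)·m·U·1000/V;  BU:GU = IBU/GP
U = 1.65·0.000125^(67/1000)·(1−e^(−0.04·80))/4.15 = 0.2089
IBU = (6.6/100)·59·0.2089·1000/19.1 = 42.5812
BU:GU = 42.5812/67

0.6355


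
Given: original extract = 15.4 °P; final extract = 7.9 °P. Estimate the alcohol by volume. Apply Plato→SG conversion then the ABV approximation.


SG = 259/(259 − P);  ABV = (OG − FG)·131.25
OG = 259/(259 − 15.4) = 1.0632
FG = 259/(259 − 7.9) = 1.0315
ABV = (1.0632 − 1.0315)·131.25

4.1681 % ABV


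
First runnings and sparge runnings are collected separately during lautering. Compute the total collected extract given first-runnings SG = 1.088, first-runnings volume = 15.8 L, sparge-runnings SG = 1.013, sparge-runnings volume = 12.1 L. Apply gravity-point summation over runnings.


total = Σ (SG_i − 1)·1000·V_i
first = (1.088 − 1)·1000·15.8 = 1390.4000
sparge = (1.013 − 1)·1000·12.1 = 157.3000
total = 1390.4000 + 157.3000

1547.7000 gravity·L


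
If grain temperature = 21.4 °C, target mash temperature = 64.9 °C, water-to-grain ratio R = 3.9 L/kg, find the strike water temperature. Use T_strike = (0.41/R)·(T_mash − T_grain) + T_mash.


T_strike = (0.41/3.9)·(64.9 − 21.4) + 64.9

69.4731 °C


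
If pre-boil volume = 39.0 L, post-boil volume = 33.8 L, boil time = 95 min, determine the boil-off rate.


rate = (V_pre − V_post) / (t_min/60)
rate = (39.0 − 33.8) / (95/60)

3.2842 L/hr


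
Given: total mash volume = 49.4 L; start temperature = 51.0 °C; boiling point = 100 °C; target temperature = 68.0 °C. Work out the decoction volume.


V_dec = V_total·(T_target − T_start)/(T_boil − T_start)
V_dec = 49.4·(68.0 − 51.0)/(100 − 51.0)

17.1388 L


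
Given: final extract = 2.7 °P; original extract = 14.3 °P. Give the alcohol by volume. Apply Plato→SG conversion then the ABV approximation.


SG = 259/(259 − P);  ABV = (OG − FG)·131.25
OG = 259/(259 − 14.3) = 1.0584
FG = 259/(259 − 2.7) = 1.0105
ABV = (1.0584 − 1.0105)·131.25

6.2874 % ABV


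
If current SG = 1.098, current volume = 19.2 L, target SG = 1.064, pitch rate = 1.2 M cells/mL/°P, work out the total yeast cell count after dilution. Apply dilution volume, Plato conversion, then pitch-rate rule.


V_w = V·((SG_c−1)/(SG_t−1)−1);  °P = 259 − 259/SG_t;  cells = rate·(V+V_w)·°P
V_w = 19.2·((1.098−1)/(1.064−1)−1) = 10.2000
V_final = 19.2 + 10.2000 = 29.4000
°P = 259 − 259/1.064 = 15.5789
cells = 1.2·29.4000·15.5789

549.6253 billion cells


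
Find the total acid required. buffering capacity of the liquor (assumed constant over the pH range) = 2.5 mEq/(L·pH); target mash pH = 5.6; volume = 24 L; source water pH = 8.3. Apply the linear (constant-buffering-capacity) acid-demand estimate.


acid = buffering capacity · (pH_source − pH_target) · V
acid = 2.5 · (8.3 − 5.6) · 24

162.0000 mEq


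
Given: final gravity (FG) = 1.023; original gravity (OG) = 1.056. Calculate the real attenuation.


AA = (OG−FG)/(OG−1)·100;  RA = AA·0.8192
AA = (1.056 − 1.023)/(1.056 − 1)·100 = 58.9286
RA = 58.9286·0.8192

48.2743 %


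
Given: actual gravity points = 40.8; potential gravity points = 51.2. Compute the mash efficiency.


efficiency = actual / potential × 100
efficiency = 40.8 / 51.2 × 100

79.6875 %


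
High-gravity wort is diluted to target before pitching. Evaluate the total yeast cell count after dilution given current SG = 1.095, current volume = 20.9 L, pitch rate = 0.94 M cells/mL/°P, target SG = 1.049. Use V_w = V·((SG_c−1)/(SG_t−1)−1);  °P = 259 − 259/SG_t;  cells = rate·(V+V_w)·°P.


V_w = 20.9·((1.095−1)/(1.049−1)−1) = 19.6204
V_final = 20.9 + 19.6204 = 40.5204
°P = 259 − 259/1.049 = 12.0982
cells = 0.94·40.5204·12.0982

460.8101 billion cells


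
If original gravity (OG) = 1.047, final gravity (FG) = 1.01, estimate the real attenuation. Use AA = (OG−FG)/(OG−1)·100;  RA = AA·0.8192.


AA = (1.047 − 1.01)/(1.047 − 1)·100 = 78.7234
RA = 78.7234·0.8192

64.4902 %


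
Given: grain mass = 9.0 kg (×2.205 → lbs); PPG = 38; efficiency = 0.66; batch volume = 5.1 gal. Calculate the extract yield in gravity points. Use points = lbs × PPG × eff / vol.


lbs = 9.0 × 2.205 = 19.8450
points = 19.8450 × 38 × 0.66 / 5.1

97.5907 points


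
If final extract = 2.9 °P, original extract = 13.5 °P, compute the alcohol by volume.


SG = 259/(259 − P);  ABV = (OG − FG)·131.25
OG = 259/(259 − 13.5) = 1.0550
FG = 259/(259 − 2.9) = 1.0113
ABV = (1.0550 − 1.0113)·131.25

5.7312 % ABV


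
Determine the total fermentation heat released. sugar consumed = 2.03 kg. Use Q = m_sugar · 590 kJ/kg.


Q = 2.03 · 590

1197.7000 kJ


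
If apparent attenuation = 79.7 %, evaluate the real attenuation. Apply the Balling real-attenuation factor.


RA = AA · 0.8192
RA = 79.7 · 0.8192

65.2902 %


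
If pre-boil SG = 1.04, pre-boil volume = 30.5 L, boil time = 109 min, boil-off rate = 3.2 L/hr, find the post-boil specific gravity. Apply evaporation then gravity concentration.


V_post = V_pre − rate·(t/60);  SG_post = 1 + (SG_pre−1)·V_pre/V_post
V_post = 30.5 − 3.2·(109/60) = 24.6867
SG_post = 1 + (1.04 − 1)·30.5/24.6867

1.0494


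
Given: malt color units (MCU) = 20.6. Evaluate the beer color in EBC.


SRM = 1.4922·MCU^0.6859;  EBC = SRM·1.97
SRM = 1.4922·20.6^0.6859 = 11.8853
EBC = 11.8853·1.97

23.4140 EBC


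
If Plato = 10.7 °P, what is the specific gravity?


SG = 259/(259 − P)
SG = 259/(259 − 10.7)

1.0431


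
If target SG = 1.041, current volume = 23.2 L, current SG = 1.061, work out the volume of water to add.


V_water = V·((SG_curr − 1)/(SG_target − 1) − 1)
V_water = 23.2·((1.061 − 1)/(1.041 − 1) − 1)

11.3171 L


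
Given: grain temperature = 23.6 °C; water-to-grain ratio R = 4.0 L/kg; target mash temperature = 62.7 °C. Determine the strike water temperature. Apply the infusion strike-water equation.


T_strike = (0.41/R)·(T_mash − T_grain) + T_mash
T_strike = (0.41/4.0)·(62.7 − 23.6) + 62.7

66.7078 °C
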